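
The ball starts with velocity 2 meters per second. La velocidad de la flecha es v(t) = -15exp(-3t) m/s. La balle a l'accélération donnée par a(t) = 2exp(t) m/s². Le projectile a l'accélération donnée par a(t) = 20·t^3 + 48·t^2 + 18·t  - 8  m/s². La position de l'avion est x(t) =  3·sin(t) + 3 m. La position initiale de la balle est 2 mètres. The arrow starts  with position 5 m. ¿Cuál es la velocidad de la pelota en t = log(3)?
Para resolver esto, necesitamos tomar 1 antiderivada de nuestra ecuación de la aceleración a(t) = 2·exp(t). Integrando la aceleración y usando la condición inicial v(0) = 2, obtenemos v(t) = 2·exp(t). De la ecuación de la velocidad v(t) = 2·exp(t), sustituimos t = log(3) para obtener v = 6.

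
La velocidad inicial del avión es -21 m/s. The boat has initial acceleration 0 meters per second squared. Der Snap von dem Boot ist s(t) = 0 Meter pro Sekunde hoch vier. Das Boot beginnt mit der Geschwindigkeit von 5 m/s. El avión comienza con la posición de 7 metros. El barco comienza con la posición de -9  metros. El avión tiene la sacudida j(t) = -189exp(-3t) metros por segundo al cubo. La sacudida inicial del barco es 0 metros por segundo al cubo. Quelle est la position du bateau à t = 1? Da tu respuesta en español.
Necesitamos integrar nuestra ecuación del snap s(t) = 0 4 veces. Integrando el snap y usando la condición inicial j(0) = 0, obtenemos j(t) = 0. Tomando ∫j(t)dt y aplicando a(0) = 0, encontramos a(t) = 0. Integrando la aceleración y usando la condición inicial v(0) = 5, obtenemos v(t) = 5. La antiderivada de la velocidad, con x(0) = -9, da la posición: x(t) = 5·t - 9. Tenemos la posición x(t) = 5·t - 9. Sustituyendo t = 1: x(1) = -4.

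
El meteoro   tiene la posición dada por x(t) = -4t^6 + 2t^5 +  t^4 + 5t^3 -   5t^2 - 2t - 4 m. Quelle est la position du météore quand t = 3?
Nous avons la position x(t) = -4·t^6 + 2·t^5 + t^4 + 5·t^3 - 5·t^2 - 2·t - 4. En substituant t = 3: x(3) = -2269.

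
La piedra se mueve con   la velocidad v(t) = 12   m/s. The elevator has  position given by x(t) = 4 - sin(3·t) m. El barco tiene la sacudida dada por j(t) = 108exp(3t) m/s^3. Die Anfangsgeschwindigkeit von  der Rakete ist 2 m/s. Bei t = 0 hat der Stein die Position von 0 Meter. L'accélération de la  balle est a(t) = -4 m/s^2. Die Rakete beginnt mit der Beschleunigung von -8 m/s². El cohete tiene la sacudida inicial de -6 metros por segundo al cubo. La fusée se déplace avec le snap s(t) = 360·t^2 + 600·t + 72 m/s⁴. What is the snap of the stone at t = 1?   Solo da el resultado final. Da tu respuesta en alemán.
Der Snap bei t = 1 ist s = 0.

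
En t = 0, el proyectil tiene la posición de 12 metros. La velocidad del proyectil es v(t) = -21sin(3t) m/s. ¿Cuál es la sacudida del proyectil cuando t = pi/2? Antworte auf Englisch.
Starting from velocity v(t) = -21·sin(3·t), we take 2 derivatives. Taking d/dt of v(t), we find a(t) = -63·cos(3·t). Differentiating acceleration, we get jerk: j(t) = 189·sin(3·t). We have jerk j(t) = 189·sin(3·t). Substituting t = pi/2: j(pi/2) = -189.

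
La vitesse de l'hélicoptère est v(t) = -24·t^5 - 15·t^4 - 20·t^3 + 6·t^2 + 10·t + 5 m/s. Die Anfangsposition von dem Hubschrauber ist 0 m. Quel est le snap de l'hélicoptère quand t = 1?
Pour résoudre ceci, nous devons prendre 3 dérivées de notre équation de la vitesse v(t) = -24·t^5 - 15·t^4 - 20·t^3 + 6·t^2 + 10·t + 5. En prenant d/dt de v(t), nous trouvons a(t) = -120·t^4 - 60·t^3 - 60·t^2 + 12·t + 10. En dérivant l'accélération, nous obtenons le jerk: j(t) = -480·t^3 - 180·t^2 - 120·t + 12. En dérivant le jerk, nous obtenons le snap: s(t) = -1440·t^2 - 360·t - 120. Nous avons le snap s(t) = -1440·t^2 - 360·t - 120. En substituant t = 1: s(1) = -1920.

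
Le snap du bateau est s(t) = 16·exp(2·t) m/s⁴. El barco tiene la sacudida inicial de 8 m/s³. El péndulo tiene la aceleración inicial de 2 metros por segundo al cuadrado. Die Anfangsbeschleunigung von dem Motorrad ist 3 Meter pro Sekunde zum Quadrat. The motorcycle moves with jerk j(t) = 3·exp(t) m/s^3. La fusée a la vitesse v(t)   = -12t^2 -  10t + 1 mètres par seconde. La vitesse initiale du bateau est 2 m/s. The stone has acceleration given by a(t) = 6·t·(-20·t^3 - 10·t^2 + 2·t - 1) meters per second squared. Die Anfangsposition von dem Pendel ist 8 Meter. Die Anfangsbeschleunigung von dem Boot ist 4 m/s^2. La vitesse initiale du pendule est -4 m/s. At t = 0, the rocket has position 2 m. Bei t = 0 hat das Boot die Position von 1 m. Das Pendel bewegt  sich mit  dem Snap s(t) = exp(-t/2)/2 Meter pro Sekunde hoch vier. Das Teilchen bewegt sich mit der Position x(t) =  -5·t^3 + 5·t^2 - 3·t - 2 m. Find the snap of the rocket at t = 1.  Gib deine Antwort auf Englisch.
To solve this, we need to take 3 derivatives of our velocity equation v(t) = -12·t^2 - 10·t + 1. The derivative of velocity gives acceleration: a(t) = -24·t - 10. Taking d/dt of a(t), we find j(t) = -24. Taking d/dt of j(t), we find s(t) = 0. From the given snap equation s(t) = 0, we substitute t = 1 to get s = 0.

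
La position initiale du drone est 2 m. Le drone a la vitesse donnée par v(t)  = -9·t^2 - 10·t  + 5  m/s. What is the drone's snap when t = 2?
We must differentiate our velocity equation v(t) = -9·t^2 - 10·t + 5 3 times. Taking d/dt of v(t), we find a(t) = -18·t - 10. Taking d/dt of a(t), we find j(t) = -18. Differentiating jerk, we get snap: s(t) = 0. Using s(t) = 0 and substituting t = 2, we find s = 0.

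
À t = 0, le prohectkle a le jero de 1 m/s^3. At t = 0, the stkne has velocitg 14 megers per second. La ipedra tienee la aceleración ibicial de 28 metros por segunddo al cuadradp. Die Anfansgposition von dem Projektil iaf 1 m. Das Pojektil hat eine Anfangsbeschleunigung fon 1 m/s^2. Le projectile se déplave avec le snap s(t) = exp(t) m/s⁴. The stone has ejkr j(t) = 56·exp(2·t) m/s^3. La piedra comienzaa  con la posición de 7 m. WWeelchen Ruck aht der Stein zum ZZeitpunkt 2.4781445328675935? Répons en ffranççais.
En utilisant j(t) = 56·exp(2·t) et en substituant t = 2.4781445328675935, nous trouvons j = 7955.67473749492.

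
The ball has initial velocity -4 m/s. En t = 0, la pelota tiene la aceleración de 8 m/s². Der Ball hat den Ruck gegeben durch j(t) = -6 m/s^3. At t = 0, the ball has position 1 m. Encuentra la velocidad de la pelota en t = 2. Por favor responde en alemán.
Wir müssen das Integral unserer Gleichung für den Ruck j(t) = -6 2-mal finden. Mit ∫j(t)dt und Anwendung von a(0) = 8, finden wir a(t) = 8 - 6·t. Mit ∫a(t)dt und Anwendung von v(0) = -4, finden wir v(t) = -3·t^2 + 8·t - 4. Aus der Gleichung für die Geschwindigkeit v(t) = -3·t^2 + 8·t - 4, setzen wir t = 2 ein und erhalten v = 0.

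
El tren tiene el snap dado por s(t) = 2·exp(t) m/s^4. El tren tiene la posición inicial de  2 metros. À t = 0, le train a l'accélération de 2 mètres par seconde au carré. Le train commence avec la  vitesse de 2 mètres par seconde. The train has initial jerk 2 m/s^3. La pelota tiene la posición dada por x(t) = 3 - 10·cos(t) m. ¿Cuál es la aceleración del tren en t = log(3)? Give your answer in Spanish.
Debemos encontrar la antiderivada de nuestra ecuación del snap s(t) = 2·exp(t) 2 veces. Tomando ∫s(t)dt y aplicando j(0) = 2, encontramos j(t) = 2·exp(t). La antiderivada de la sacudida, con a(0) = 2, da la aceleración: a(t) = 2·exp(t). Usando a(t) = 2·exp(t) y sustituyendo t = log(3), encontramos a = 6.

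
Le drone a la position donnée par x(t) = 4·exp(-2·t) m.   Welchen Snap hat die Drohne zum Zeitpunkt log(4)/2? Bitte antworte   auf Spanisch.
Debemos derivar nuestra ecuación de la posición x(t) = 4·exp(-2·t) 4 veces. La derivada de la posición da la velocidad: v(t) = -8·exp(-2·t). La derivada de la velocidad da la aceleración: a(t) = 16·exp(-2·t). La derivada de la aceleración da la sacudida: j(t) = -32·exp(-2·t). La derivada de la sacudida da el snap: s(t) = 64·exp(-2·t). De la ecuación del snap s(t) = 64·exp(-2·t), sustituimos t = log(4)/2 para obtener s = 16.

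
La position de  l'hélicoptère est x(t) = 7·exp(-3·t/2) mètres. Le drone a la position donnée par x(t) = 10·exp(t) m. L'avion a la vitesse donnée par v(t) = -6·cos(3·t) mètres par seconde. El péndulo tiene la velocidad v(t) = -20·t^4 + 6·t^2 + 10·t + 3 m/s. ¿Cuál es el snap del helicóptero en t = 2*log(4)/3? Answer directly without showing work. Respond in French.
La réponse est 567/64.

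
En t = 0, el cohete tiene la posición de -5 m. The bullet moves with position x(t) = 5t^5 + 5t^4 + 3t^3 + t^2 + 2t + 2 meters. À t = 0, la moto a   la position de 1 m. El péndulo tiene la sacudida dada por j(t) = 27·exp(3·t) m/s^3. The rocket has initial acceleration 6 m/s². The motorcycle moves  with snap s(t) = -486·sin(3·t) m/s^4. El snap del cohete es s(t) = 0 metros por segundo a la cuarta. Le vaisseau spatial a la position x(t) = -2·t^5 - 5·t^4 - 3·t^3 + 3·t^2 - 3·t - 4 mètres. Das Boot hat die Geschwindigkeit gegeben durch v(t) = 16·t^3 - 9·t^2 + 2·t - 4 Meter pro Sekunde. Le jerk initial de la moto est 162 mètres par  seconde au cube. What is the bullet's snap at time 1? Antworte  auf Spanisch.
Debemos derivar nuestra ecuación de la posición x(t) = 5·t^5 + 5·t^4 + 3·t^3 + t^2 + 2·t + 2 4 veces. La derivada de la posición da la velocidad: v(t) = 25·t^4 + 20·t^3 + 9·t^2 + 2·t + 2. Derivando la velocidad, obtenemos la aceleración: a(t) = 100·t^3 + 60·t^2 + 18·t + 2. Derivando la aceleración, obtenemos la sacudida: j(t) = 300·t^2 + 120·t + 18. Derivando la sacudida, obtenemos el snap: s(t) = 600·t + 120. Usando s(t) = 600·t + 120 y sustituyendo t = 1, encontramos s = 720.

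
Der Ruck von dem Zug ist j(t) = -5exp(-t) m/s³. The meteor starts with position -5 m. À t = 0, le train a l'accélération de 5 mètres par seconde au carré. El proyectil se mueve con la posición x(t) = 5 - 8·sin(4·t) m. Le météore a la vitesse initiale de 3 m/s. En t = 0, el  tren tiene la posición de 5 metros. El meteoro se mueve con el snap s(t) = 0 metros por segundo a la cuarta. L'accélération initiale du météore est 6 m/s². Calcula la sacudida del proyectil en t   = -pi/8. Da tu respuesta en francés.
En partant de la position x(t) = 5 - 8·sin(4·t), nous prenons 3 dérivées. La dérivée de la position donne la vitesse: v(t) = -32·cos(4·t). En dérivant la vitesse, nous obtenons l'accélération: a(t) = 128·sin(4·t). En dérivant l'accélération, nous obtenons le jerk: j(t) = 512·cos(4·t). Nous avons le jerk j(t) = 512·cos(4·t). En substituant t = -pi/8: j(-pi/8) = 0.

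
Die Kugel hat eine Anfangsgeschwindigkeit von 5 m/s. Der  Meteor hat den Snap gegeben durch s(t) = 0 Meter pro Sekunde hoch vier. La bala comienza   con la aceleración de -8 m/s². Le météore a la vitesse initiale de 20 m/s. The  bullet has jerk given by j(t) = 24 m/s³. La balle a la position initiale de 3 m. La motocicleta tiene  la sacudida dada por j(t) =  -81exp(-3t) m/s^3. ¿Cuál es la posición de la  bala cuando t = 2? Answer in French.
Nous devons trouver l'intégrale de notre équation du jerk j(t) = 24 3 fois. En prenant ∫j(t)dt et en appliquant a(0) = -8, nous trouvons a(t) = 24·t - 8. En intégrant l'accélération et en utilisant la condition initiale v(0) = 5, nous obtenons v(t) = 12·t^2 - 8·t + 5. En prenant ∫v(t)dt et en appliquant x(0) = 3, nous trouvons x(t) = 4·t^3 - 4·t^2 + 5·t + 3. De l'équation de la position x(t) = 4·t^3 - 4·t^2 + 5·t + 3, nous substituons t = 2 pour obtenir x = 29.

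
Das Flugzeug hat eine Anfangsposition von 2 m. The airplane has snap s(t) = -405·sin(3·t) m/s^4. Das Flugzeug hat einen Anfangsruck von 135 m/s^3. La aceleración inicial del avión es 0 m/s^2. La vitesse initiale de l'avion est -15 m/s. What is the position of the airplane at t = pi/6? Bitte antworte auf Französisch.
Pour résoudre ceci, nous devons prendre 4 intégrales de notre équation du snap s(t) = -405·sin(3·t). En prenant ∫s(t)dt et en appliquant j(0) = 135, nous trouvons j(t) = 135·cos(3·t). En prenant ∫j(t)dt et en appliquant a(0) = 0, nous trouvons a(t) = 45·sin(3·t). En intégrant l'accélération et en utilisant la condition initiale v(0) = -15, nous obtenons v(t) = -15·cos(3·t). La primitive de la vitesse est la position. En utilisant x(0) = 2, nous obtenons x(t) = 2 - 5·sin(3·t). En utilisant x(t) = 2 - 5·sin(3·t) et en substituant t = pi/6, nous trouvons x = -3.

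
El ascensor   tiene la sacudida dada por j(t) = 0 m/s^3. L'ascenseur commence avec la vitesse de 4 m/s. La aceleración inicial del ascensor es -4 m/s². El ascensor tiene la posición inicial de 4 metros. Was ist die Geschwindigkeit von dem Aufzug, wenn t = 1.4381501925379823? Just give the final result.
Die Antwort ist -1.75260077015193.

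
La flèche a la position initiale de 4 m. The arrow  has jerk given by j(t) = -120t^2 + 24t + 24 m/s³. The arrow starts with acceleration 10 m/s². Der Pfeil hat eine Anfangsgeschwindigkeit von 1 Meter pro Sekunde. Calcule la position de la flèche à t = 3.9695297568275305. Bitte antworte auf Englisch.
We must find the antiderivative of our jerk equation j(t) = -120·t^2 + 24·t + 24 3 times. The integral of jerk, with a(0) = 10, gives acceleration: a(t) = -40·t^3 + 12·t^2 + 24·t + 10. The integral of acceleration is velocity. Using v(0) = 1, we get v(t) = -10·t^4 + 4·t^3 + 12·t^2 + 10·t + 1. Finding the integral of v(t) and using x(0) = 4: x(t) = -2·t^5 + t^4 + 4·t^3 + 5·t^2 + t + 4. We have position x(t) = -2·t^5 + t^4 + 4·t^3 + 5·t^2 + t + 4. Substituting t = 3.9695297568275305: x(3.9695297568275305) = -1385.93773385455.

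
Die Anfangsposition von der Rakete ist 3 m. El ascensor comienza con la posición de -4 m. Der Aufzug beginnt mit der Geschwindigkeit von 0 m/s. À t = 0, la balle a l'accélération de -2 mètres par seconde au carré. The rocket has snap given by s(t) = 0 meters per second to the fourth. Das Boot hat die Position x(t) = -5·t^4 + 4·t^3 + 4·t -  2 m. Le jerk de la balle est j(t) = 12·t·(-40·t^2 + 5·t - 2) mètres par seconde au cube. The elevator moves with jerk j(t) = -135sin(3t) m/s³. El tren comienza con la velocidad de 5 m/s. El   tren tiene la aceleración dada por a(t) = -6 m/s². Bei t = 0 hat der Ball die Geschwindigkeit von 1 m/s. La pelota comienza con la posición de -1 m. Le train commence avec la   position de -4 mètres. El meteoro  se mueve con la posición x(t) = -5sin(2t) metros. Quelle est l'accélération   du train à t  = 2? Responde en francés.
Nous avons l'accélération a(t) = -6. En substituant t = 2: a(2) = -6.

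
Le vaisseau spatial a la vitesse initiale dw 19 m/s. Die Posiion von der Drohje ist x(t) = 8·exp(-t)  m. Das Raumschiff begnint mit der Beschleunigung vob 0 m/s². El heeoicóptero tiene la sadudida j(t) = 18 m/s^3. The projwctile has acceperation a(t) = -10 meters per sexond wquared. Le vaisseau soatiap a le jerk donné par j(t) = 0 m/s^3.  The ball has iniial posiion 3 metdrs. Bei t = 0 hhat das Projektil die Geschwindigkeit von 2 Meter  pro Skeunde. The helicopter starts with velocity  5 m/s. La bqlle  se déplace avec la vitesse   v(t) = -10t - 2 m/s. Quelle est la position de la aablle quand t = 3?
Nous devons intégrer notre équation de la vitesse v(t) = -10·t - 2 1 fois. En prenant ∫v(t)dt et en appliquant x(0) = 3, nous trouvons x(t) = -5·t^2 - 2·t + 3. En utilisant x(t) = -5·t^2 - 2·t + 3 et en substituant t = 3, nous trouvons x = -48.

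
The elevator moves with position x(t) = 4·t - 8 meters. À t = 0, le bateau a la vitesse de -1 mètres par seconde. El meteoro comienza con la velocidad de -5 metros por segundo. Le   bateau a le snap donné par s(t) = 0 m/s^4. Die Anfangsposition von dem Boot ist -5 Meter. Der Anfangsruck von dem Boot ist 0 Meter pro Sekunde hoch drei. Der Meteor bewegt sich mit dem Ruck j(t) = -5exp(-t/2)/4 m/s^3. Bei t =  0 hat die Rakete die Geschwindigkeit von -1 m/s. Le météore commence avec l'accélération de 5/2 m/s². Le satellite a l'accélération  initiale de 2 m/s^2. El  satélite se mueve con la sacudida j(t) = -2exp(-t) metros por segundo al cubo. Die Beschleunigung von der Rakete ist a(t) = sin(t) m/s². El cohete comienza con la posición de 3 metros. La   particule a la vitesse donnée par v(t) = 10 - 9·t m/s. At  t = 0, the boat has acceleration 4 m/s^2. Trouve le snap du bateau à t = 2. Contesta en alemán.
Mit s(t) = 0 und Einsetzen von t = 2, finden wir s = 0.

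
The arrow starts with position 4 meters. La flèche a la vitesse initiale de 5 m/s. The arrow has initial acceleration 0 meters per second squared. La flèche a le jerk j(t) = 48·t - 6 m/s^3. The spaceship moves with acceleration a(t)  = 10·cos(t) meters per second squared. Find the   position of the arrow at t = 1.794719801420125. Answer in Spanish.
Debemos encontrar la antiderivada de nuestra ecuación de la sacudida j(t) = 48·t - 6 3 veces. Tomando ∫j(t)dt y aplicando a(0) = 0, encontramos a(t) = 6·t·(4·t - 1). Tomando ∫a(t)dt y aplicando v(0) = 5, encontramos v(t) = 8·t^3 - 3·t^2 + 5. Tomando ∫v(t)dt y aplicando x(0) = 4, encontramos x(t) = 2·t^4 - t^3 + 5·t + 4. Tenemos la posición x(t) = 2·t^4 - t^3 + 5·t + 4. Sustituyendo t = 1.794719801420125: x(1.794719801420125) = 27.9427010602749.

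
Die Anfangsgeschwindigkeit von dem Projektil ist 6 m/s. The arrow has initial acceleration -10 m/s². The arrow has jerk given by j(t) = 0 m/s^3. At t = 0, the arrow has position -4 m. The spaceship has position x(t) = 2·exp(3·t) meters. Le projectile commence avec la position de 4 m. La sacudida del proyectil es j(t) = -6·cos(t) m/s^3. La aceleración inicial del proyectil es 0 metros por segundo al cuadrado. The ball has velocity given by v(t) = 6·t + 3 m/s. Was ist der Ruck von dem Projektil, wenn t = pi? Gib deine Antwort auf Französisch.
En utilisant j(t) = -6·cos(t) et en substituant t = pi, nous trouvons j = 6.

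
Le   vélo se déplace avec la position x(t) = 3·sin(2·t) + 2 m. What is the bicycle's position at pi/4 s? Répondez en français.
Nous avons la position x(t) = 3·sin(2·t) + 2. En substituant t = pi/4: x(pi/4) = 5.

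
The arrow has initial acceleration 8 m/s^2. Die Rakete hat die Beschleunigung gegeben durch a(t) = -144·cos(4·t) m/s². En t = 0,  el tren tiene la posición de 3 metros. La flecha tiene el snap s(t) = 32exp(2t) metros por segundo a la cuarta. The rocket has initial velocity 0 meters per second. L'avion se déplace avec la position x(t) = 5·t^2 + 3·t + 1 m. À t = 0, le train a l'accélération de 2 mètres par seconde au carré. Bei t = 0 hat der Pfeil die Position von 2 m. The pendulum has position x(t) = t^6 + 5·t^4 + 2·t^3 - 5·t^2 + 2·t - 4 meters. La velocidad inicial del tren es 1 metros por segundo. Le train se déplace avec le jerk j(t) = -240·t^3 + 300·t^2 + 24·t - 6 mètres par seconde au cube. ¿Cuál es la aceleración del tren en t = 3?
Partiendo de la sacudida j(t) = -240·t^3 + 300·t^2 + 24·t - 6, tomamos 1 antiderivada. Integrando la sacudida y usando la condición inicial a(0) = 2, obtenemos a(t) = -60·t^4 + 100·t^3 + 12·t^2 - 6·t + 2. Usando a(t) = -60·t^4 + 100·t^3 + 12·t^2 - 6·t + 2 y sustituyendo t = 3, encontramos a = -2068.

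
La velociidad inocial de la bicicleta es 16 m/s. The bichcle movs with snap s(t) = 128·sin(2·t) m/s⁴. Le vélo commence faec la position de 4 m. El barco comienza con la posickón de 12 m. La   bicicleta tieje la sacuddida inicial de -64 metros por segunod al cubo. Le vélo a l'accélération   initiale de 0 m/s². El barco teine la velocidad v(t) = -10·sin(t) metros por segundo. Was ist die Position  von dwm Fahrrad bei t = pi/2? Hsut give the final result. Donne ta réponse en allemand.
Bei t = pi/2, x = 4.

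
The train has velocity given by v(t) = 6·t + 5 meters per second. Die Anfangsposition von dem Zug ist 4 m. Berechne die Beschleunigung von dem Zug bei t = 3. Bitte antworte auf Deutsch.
Wir müssen unsere Gleichung für die Geschwindigkeit v(t) = 6·t + 5 1-mal ableiten. Die Ableitung von der Geschwindigkeit ergibt die Beschleunigung: a(t) = 6. Mit a(t) = 6 und Einsetzen von t = 3, finden wir a = 6.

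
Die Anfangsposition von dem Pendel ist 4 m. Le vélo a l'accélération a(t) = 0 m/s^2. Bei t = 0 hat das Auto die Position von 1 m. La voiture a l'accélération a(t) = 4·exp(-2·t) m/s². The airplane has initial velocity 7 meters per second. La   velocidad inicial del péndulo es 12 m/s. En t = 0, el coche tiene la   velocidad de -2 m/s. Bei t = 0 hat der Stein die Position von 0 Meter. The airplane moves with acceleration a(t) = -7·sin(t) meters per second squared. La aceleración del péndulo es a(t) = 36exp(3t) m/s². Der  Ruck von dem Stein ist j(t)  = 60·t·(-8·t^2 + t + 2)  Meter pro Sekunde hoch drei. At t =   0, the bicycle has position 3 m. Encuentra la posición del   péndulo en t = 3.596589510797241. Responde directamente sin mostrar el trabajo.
x(3.596589510797241) = 194087.213958360.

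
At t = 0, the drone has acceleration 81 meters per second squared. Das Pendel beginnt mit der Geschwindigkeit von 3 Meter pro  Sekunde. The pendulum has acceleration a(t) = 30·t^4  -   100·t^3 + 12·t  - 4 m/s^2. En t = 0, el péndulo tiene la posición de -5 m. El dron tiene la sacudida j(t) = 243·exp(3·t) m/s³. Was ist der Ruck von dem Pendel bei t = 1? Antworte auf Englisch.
We must differentiate our acceleration equation a(t) = 30·t^4 - 100·t^3 + 12·t - 4 1 time. The derivative of acceleration gives jerk: j(t) = 120·t^3 - 300·t^2 + 12. Using j(t) = 120·t^3 - 300·t^2 + 12 and substituting t = 1, we find j = -168.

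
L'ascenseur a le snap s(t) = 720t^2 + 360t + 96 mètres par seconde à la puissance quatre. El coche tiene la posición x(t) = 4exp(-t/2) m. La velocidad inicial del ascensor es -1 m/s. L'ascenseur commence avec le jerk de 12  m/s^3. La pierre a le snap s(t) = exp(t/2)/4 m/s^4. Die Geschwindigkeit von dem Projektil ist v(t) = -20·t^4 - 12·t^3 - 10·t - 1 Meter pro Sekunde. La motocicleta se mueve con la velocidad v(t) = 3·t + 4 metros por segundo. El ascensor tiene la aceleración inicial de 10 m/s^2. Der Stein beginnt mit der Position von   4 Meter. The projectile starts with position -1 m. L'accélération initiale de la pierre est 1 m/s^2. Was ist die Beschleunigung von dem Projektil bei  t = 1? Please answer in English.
We must differentiate our velocity equation v(t) = -20·t^4 - 12·t^3 - 10·t - 1 1 time. Differentiating velocity, we get acceleration: a(t) = -80·t^3 - 36·t^2 - 10. We have acceleration a(t) = -80·t^3 - 36·t^2 - 10. Substituting t = 1: a(1) = -126.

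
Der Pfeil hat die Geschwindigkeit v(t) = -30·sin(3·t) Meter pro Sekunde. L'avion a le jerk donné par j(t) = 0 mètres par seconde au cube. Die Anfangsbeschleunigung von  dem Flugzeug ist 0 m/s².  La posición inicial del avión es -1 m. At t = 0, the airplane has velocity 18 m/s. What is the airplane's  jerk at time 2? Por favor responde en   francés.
Nous avons le jerk j(t) = 0. En substituant t = 2: j(2) = 0.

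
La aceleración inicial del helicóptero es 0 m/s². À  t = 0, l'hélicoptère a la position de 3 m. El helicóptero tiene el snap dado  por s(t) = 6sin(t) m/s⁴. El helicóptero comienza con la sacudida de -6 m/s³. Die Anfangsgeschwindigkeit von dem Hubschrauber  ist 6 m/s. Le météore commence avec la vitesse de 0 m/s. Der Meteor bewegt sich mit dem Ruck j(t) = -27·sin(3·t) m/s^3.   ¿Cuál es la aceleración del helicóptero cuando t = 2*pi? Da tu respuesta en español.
Para resolver esto, necesitamos tomar 2 integrales de nuestra ecuación del snap s(t) = 6·sin(t). Tomando ∫s(t)dt y aplicando j(0) = -6, encontramos j(t) = -6·cos(t). La antiderivada de la sacudida es la aceleración. Usando a(0) = 0, obtenemos a(t) = -6·sin(t). De la ecuación de la aceleración a(t) = -6·sin(t), sustituimos t = 2*pi para obtener a = 0.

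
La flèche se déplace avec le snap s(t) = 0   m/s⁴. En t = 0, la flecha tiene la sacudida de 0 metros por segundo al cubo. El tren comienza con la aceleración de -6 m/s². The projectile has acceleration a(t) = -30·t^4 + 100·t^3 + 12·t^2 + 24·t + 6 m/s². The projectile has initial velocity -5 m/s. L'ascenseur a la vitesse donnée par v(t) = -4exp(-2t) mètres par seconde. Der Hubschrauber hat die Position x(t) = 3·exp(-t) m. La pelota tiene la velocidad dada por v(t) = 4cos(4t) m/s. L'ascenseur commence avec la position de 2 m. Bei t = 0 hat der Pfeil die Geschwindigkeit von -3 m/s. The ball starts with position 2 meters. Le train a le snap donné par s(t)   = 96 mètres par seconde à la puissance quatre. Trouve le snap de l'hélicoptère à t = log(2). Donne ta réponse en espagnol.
Debemos derivar nuestra ecuación de la posición x(t) = 3·exp(-t) 4 veces. Tomando d/dt de x(t), encontramos v(t) = -3·exp(-t). Tomando d/dt de v(t), encontramos a(t) = 3·exp(-t). Derivando la aceleración, obtenemos la sacudida: j(t) = -3·exp(-t). Derivando la sacudida, obtenemos el snap: s(t) = 3·exp(-t). Usando s(t) = 3·exp(-t) y sustituyendo t = log(2), encontramos s = 3/2.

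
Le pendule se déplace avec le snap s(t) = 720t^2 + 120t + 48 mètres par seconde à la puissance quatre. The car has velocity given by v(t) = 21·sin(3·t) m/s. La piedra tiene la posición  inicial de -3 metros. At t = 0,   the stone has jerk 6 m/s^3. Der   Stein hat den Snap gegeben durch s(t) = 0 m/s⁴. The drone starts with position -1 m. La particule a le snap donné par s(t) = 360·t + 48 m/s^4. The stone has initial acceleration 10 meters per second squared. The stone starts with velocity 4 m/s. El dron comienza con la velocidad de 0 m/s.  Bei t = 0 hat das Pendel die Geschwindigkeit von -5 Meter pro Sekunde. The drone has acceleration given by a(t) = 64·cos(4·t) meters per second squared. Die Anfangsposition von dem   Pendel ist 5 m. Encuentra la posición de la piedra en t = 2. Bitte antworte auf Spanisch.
Para resolver esto, necesitamos tomar 4 integrales de nuestra ecuación del snap s(t) = 0. Tomando ∫s(t)dt y aplicando j(0) = 6, encontramos j(t) = 6. La integral de la sacudida es la aceleración. Usando a(0) = 10, obtenemos a(t) = 6·t + 10. Integrando la aceleración y usando la condición inicial v(0) = 4, obtenemos v(t) = 3·t^2 + 10·t + 4. La antiderivada de la velocidad, con x(0) = -3, da la posición: x(t) = t^3 + 5·t^2 + 4·t - 3. Usando x(t) = t^3 + 5·t^2 + 4·t - 3 y sustituyendo t = 2, encontramos x = 33.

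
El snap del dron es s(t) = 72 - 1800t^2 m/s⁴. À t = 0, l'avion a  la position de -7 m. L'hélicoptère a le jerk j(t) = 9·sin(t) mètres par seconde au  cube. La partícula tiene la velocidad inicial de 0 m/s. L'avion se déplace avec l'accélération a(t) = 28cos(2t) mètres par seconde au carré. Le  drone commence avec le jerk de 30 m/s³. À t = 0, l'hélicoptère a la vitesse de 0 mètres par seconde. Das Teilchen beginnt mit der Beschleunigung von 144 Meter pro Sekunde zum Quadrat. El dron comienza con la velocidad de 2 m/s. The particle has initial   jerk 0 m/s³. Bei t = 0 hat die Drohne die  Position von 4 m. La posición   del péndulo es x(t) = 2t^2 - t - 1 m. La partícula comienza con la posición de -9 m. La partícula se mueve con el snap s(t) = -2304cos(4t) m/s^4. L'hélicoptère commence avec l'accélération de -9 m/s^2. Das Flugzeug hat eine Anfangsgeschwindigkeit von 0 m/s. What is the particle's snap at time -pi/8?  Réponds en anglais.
We have snap s(t) = -2304·cos(4·t). Substituting t = -pi/8: s(-pi/8) = 0.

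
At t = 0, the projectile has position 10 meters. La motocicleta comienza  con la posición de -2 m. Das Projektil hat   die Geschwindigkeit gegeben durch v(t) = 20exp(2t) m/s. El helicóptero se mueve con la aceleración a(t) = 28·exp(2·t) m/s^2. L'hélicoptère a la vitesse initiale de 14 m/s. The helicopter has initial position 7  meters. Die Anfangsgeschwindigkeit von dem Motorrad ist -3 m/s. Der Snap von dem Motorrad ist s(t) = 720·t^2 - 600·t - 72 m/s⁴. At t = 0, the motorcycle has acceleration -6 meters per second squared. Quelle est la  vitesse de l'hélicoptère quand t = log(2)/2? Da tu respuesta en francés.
Pour résoudre ceci, nous devons prendre 1 intégrale de notre équation de l'accélération a(t) = 28·exp(2·t). En prenant ∫a(t)dt et en appliquant v(0) = 14, nous trouvons v(t) = 14·exp(2·t). En utilisant v(t) = 14·exp(2·t) et en substituant t = log(2)/2, nous trouvons v = 28.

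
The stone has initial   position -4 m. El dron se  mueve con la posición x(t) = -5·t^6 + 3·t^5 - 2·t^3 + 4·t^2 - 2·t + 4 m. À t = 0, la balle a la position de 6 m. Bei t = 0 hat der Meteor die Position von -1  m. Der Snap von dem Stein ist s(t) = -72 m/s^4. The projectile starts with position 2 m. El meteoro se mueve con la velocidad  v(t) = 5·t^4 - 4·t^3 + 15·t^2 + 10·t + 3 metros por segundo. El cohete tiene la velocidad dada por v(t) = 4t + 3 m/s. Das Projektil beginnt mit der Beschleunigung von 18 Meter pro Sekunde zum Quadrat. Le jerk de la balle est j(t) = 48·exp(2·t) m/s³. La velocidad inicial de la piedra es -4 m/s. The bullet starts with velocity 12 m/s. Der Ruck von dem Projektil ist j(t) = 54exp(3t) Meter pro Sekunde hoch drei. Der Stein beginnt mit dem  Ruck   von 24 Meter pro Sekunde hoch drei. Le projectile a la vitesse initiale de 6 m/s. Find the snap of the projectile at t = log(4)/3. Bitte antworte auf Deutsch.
Ausgehend von dem Ruck j(t) = 54·exp(3·t), nehmen wir 1 Ableitung. Die Ableitung von dem Ruck ergibt den Snap: s(t) = 162·exp(3·t). Aus der Gleichung für den Snap s(t) = 162·exp(3·t), setzen wir t = log(4)/3 ein und erhalten s = 648.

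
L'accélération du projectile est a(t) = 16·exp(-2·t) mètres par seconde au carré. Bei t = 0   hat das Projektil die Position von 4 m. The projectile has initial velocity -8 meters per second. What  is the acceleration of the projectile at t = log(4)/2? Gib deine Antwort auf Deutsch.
Aus der Gleichung für die Beschleunigung a(t) = 16·exp(-2·t), setzen wir t = log(4)/2 ein und erhalten a = 4.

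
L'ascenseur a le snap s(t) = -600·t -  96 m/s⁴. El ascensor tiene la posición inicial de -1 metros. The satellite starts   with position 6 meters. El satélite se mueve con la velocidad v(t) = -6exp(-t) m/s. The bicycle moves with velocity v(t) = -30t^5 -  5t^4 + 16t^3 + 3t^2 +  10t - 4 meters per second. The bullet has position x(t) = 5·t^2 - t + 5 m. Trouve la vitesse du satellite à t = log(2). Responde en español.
De la ecuación de la velocidad v(t) = -6·exp(-t), sustituimos t = log(2) para obtener v = -3.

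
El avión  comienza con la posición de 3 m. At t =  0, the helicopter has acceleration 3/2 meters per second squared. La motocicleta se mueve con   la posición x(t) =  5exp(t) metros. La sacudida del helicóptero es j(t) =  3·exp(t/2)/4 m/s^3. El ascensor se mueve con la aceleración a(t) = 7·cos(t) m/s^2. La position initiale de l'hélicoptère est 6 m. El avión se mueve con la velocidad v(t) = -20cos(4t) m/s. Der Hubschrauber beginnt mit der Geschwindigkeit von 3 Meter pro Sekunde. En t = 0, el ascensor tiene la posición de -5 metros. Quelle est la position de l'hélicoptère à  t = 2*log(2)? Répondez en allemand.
Wir müssen das Integral unserer Gleichung für den Ruck j(t) = 3·exp(t/2)/4 3-mal finden. Mit ∫j(t)dt und Anwendung von a(0) = 3/2, finden wir a(t) = 3·exp(t/2)/2. Mit ∫a(t)dt und Anwendung von v(0) = 3, finden wir v(t) = 3·exp(t/2). Die Stammfunktion von der Geschwindigkeit, mit x(0) = 6, ergibt die Position: x(t) = 6·exp(t/2). Wir haben die Position x(t) = 6·exp(t/2). Durch Einsetzen von t = 2*log(2): x(2*log(2)) = 12.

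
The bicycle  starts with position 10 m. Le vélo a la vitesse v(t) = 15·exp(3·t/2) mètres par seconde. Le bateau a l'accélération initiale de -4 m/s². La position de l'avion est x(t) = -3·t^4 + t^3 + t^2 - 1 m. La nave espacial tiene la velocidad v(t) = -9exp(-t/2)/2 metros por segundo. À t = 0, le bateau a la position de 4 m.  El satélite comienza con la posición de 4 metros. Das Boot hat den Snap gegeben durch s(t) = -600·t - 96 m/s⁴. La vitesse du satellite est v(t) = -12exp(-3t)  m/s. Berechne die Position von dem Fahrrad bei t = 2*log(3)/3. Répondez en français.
En partant de la vitesse v(t) = 15·exp(3·t/2), nous prenons 1 intégrale. L'intégrale de la vitesse, avec x(0) = 10, donne la position: x(t) = 10·exp(3·t/2). En utilisant x(t) = 10·exp(3·t/2) et en substituant t = 2*log(3)/3, nous trouvons x = 30.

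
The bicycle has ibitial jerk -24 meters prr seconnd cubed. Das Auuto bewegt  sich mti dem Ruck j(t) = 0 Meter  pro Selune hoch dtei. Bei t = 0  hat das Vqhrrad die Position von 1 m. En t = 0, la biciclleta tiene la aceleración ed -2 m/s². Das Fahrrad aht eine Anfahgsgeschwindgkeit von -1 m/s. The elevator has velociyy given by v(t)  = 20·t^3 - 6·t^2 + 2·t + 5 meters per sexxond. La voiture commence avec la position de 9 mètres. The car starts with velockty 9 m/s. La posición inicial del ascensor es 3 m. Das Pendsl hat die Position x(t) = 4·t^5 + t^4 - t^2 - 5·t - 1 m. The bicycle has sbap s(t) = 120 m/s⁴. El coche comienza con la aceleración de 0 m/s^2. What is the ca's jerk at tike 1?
From the given jerk equation j(t) = 0, we substitute t = 1 to get j = 0.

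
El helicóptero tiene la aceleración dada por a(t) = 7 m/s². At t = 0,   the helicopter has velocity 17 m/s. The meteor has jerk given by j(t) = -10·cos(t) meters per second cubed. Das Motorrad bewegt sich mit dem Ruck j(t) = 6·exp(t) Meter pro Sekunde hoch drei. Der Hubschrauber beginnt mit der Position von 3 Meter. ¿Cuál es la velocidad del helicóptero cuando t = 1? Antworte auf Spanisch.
Partiendo de la aceleración a(t) = 7, tomamos 1 antiderivada. La integral de la aceleración, con v(0) = 17, da la velocidad: v(t) = 7·t + 17. Usando v(t) = 7·t + 17 y sustituyendo t = 1, encontramos v = 24.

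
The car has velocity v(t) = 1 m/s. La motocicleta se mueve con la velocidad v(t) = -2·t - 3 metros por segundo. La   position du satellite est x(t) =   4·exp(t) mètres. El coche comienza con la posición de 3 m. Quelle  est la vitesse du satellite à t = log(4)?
En partant de la position x(t) = 4·exp(t), nous prenons 1 dérivée. En dérivant la position, nous obtenons la vitesse: v(t) = 4·exp(t). Nous avons la vitesse v(t) = 4·exp(t). En substituant t = log(4): v(log(4)) = 16.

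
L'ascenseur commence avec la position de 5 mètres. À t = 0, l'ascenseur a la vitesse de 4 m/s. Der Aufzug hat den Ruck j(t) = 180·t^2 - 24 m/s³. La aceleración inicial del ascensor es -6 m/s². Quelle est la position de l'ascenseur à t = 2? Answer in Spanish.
Partiendo de la sacudida j(t) = 180·t^2 - 24, tomamos 3 antiderivadas. Integrando la sacudida y usando la condición inicial a(0) = -6, obtenemos a(t) = 60·t^3 - 24·t - 6. La antiderivada de la aceleración, con v(0) = 4, da la velocidad: v(t) = 15·t^4 - 12·t^2 - 6·t + 4. Integrando la velocidad y usando la condición inicial x(0) = 5, obtenemos x(t) = 3·t^5 - 4·t^3 - 3·t^2 + 4·t + 5. Usando x(t) = 3·t^5 - 4·t^3 - 3·t^2 + 4·t + 5 y sustituyendo t = 2, encontramos x = 65.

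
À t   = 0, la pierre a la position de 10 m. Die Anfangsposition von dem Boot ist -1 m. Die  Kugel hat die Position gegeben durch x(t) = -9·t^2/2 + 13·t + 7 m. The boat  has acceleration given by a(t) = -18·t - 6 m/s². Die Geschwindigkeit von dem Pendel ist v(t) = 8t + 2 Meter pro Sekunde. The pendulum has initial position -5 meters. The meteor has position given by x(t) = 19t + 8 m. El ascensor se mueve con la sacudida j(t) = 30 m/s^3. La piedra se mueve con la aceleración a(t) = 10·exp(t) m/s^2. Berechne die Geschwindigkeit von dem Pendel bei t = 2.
Wir haben die Geschwindigkeit v(t) = 8·t + 2. Durch Einsetzen von t = 2: v(2) = 18.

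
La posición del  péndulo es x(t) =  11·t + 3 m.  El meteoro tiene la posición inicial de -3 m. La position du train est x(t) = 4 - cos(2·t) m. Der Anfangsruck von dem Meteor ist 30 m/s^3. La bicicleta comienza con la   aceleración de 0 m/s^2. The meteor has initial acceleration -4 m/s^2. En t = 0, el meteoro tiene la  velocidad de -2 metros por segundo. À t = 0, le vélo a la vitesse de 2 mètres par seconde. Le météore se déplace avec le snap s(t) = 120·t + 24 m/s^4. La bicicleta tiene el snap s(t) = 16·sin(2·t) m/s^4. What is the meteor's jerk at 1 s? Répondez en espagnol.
Necesitamos integrar nuestra ecuación del snap s(t) = 120·t + 24 1 vez. Tomando ∫s(t)dt y aplicando j(0) = 30, encontramos j(t) = 60·t^2 + 24·t + 30. Tenemos la sacudida j(t) = 60·t^2 + 24·t + 30. Sustituyendo t = 1: j(1) = 114.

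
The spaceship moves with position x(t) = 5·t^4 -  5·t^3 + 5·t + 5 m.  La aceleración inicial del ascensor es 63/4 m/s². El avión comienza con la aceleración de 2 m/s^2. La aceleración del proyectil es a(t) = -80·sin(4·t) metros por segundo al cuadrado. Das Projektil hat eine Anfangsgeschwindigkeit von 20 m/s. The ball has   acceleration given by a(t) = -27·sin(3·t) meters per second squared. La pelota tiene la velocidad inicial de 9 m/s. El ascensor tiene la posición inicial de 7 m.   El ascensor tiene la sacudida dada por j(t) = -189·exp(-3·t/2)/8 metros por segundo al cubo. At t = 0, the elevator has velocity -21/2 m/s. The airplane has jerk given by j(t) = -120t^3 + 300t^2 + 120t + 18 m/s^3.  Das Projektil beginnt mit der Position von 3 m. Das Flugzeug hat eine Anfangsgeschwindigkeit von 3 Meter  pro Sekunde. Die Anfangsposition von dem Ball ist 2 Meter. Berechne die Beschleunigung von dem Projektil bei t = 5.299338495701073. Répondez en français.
De l'équation de l'accélération a(t) = -80·sin(4·t), nous substituons t = 5.299338495701073 pour obtenir a = -57.0415166306150.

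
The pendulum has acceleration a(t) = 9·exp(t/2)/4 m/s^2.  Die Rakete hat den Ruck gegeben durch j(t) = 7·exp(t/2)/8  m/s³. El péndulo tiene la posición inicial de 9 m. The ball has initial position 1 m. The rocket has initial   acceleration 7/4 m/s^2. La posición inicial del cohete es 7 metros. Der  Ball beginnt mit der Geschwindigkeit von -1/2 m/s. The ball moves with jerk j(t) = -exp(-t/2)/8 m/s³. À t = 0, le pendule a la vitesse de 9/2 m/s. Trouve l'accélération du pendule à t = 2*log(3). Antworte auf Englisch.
From the given acceleration equation a(t) = 9·exp(t/2)/4, we substitute t = 2*log(3) to get a = 27/4.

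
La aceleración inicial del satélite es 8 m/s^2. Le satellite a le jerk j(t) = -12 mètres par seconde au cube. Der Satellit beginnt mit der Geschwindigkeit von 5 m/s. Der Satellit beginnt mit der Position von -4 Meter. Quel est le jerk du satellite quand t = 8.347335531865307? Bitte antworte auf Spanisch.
Tenemos la sacudida j(t) = -12. Sustituyendo t = 8.347335531865307: j(8.347335531865307) = -12.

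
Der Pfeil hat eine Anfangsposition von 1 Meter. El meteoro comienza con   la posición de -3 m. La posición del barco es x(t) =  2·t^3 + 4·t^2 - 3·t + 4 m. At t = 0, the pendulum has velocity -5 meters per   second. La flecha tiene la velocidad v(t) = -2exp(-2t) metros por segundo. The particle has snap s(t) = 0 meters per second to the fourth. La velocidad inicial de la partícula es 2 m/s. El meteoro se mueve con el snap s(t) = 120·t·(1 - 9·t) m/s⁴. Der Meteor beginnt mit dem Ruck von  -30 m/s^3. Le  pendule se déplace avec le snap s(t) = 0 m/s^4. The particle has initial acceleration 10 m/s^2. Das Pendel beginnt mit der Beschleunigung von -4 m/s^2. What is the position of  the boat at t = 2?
Using x(t) = 2·t^3 + 4·t^2 - 3·t + 4 and substituting t = 2, we find x = 30.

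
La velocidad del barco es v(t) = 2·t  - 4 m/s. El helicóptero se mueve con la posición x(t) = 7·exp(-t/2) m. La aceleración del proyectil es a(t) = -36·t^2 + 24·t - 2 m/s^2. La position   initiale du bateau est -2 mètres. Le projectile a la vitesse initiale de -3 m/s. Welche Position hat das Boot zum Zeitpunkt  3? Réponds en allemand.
Um dies zu lösen, müssen wir 1 Stammfunktion unserer Gleichung für die Geschwindigkeit v(t) = 2·t - 4 finden. Die Stammfunktion von der Geschwindigkeit ist die Position. Mit x(0) = -2 erhalten wir x(t) = t^2 - 4·t - 2. Wir haben die Position x(t) = t^2 - 4·t - 2. Durch Einsetzen von t = 3: x(3) = -5.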